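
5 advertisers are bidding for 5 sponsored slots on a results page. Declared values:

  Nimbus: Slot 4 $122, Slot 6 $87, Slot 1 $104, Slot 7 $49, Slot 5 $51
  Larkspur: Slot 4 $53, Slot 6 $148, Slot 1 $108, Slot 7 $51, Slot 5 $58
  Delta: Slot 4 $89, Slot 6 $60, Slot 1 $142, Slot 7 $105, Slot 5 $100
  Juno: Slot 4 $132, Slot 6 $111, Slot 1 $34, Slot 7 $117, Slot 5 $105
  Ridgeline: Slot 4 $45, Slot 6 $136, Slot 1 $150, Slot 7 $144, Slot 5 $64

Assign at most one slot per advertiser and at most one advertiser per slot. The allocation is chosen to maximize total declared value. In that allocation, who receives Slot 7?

Ridgeline receives Slot 7.

Optimal: Nimbus→Slot 4 ($122), Larkspur→Slot 6 ($148), Delta→Slot 1 ($142), Juno→Slot 5 ($105), Ridgeline→Slot 7 ($144) — total 122+148+142+105+144 = $661.
Column-greedy (each slot in turn goes to its best remaining advertiser) gives $586, worse by 75.
Next-best assignment: Nimbus→Slot 4, Larkspur→Slot 6, Delta→Slot 5, Juno→Slot 7, Ridgeline→Slot 1 = $637.
Swapping Larkspur↔Juno (Larkspur→Slot 5 $58, Juno→Slot 6 $111) loses 84.
Checked against all permutations: $661 is optimal.
Ridgeline's own top slot is Slot 1 ($150), but forcing Ridgeline→Slot 1 and reassigning the rest optimally gives only $637 — worse by 24.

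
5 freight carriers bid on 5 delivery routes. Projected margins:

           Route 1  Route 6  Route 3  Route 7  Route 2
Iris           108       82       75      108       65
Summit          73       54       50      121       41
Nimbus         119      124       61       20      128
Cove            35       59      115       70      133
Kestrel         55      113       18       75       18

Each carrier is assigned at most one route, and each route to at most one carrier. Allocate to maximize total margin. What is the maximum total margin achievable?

Max total: $585k

Treat this as an assignment problem: match each carrier to one route.
Optimal: Iris→Route 1 ($108k), Summit→Route 7 ($121k), Nimbus→Route 2 ($128k), Cove→Route 3 ($115k), Kestrel→Route 6 ($113k) — total 108+121+128+115+113 = $585k.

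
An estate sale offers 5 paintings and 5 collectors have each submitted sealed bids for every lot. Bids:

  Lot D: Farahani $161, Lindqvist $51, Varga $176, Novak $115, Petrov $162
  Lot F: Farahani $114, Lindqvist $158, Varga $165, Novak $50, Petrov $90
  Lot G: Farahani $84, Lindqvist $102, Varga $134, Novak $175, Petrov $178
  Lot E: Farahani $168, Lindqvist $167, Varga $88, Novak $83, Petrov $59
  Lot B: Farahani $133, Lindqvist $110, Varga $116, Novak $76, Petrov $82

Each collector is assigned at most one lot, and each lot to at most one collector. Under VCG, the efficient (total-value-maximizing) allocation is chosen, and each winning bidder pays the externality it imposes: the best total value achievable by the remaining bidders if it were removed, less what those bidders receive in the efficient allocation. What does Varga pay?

Efficient allocation: Farahani→Lot B ($133), Lindqvist→Lot E ($167), Varga→Lot F ($165), Novak→Lot G ($175), Petrov→Lot D ($162); total welfare W = $802.
Varga receives Lot F at value $165, so the others get W − 165 = $637.
Without Varga: best allocation of the remaining 4 bidders over all 5 lots is Farahani→Lot E ($168), Lindqvist→Lot F ($158), Novak→Lot G ($175), Petrov→Lot D ($162), total $663.
VCG payment = (others' best without Varga) − (others' welfare with Varga) = 663 − 637 = $26.

Varga pays $26.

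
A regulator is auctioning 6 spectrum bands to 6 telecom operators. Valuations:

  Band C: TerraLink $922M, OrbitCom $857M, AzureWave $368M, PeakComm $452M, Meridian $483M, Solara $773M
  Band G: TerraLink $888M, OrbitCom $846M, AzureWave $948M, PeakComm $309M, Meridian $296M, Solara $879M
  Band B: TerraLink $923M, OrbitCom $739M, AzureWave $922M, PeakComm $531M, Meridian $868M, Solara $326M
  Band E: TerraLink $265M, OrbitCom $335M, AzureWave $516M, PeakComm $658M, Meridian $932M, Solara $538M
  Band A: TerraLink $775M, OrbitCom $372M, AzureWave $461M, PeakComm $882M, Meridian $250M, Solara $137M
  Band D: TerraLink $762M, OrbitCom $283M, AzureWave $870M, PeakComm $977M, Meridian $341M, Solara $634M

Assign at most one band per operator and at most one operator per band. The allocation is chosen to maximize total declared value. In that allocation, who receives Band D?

AzureWave receives Band D.

Treat this as an assignment problem: match each operator to one band.
Optimal: TerraLink→Band B ($923M), OrbitCom→Band C ($857M), AzureWave→Band D ($870M), PeakComm→Band A ($882M), Meridian→Band E ($932M), Solara→Band G ($879M) — total 923+857+870+882+932+879 = $5343M.
Column-greedy (each band in turn goes to its best remaining operator) gives $4402M, worse by 941.
Checked against all permutations: $5343M is optimal.
AzureWave's own top band is Band G ($948M), but forcing AzureWave→Band G and reassigning the rest optimally gives only $5176M — worse by 167.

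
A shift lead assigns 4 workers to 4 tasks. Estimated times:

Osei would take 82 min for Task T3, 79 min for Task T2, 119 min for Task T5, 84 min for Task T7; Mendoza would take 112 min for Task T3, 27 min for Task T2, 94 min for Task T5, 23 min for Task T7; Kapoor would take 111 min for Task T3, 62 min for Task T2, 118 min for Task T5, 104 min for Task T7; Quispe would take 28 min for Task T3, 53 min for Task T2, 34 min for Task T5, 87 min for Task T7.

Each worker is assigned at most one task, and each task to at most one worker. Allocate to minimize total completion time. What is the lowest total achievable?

This is a one-to-one assignment (minimum-cost bipartite matching).
Optimal: Osei→Task T3 (82 min), Mendoza→Task T7 (23 min), Kapoor→Task T2 (62 min), Quispe→Task T5 (34 min) — total 82+23+62+34 = 201 min.
Row-greedy (each worker in turn takes its cheapest remaining task) gives 247 min, worse by 46.
Next-best assignment: Osei→Task T5, Mendoza→Task T7, Kapoor→Task T2, Quispe→Task T3 = 232 min.
Every other assignment is strictly worse.

Minimum total: 201 min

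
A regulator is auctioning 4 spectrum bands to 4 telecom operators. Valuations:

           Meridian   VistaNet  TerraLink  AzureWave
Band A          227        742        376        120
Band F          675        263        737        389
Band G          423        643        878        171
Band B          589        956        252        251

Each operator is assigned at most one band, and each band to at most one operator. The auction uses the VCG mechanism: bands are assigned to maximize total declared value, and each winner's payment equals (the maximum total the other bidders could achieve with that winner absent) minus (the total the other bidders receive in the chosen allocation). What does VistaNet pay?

VistaNet pays $183M.

Efficient allocation: Meridian→Band F ($675M), VistaNet→Band B ($956M), TerraLink→Band G ($878M), AzureWave→Band A ($120M); total welfare W = $2629M.
VistaNet receives Band B at value $956M, so the others get W − 956 = $1673M.
Without VistaNet: best allocation of the remaining 3 bidders over all 4 bands is Meridian→Band B ($589M), TerraLink→Band G ($878M), AzureWave→Band F ($389M), total $1856M.
VCG payment = (others' best without VistaNet) − (others' welfare with VistaNet) = 1856 − 1673 = $183M.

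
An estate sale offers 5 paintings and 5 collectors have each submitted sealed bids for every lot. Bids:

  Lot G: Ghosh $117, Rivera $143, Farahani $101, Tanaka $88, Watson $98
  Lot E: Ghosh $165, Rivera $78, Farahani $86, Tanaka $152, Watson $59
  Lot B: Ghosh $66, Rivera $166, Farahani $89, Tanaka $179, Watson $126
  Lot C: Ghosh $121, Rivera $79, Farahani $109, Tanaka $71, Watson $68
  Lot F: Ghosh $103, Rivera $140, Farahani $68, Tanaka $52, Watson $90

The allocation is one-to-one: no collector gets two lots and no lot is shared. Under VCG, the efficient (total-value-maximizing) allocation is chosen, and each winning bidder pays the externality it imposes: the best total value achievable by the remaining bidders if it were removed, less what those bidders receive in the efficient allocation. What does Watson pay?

Efficient allocation: Ghosh→Lot E ($165), Rivera→Lot F ($140), Farahani→Lot C ($109), Tanaka→Lot B ($179), Watson→Lot G ($98); total welfare W = $691.
Watson receives Lot G at value $98, so the others get W − 98 = $593.
Without Watson: best allocation of the remaining 4 bidders over all 5 lots is Ghosh→Lot E ($165), Rivera→Lot G ($143), Farahani→Lot C ($109), Tanaka→Lot B ($179), total $596.
VCG payment = (others' best without Watson) − (others' welfare with Watson) = 596 − 593 = $3.

Watson pays $3.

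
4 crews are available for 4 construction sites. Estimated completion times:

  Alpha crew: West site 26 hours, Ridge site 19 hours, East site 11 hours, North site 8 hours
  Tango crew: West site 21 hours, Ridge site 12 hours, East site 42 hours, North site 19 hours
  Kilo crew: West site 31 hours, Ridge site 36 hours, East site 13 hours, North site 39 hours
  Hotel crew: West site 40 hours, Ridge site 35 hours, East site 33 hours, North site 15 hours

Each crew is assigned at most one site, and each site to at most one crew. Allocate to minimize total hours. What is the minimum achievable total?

Optimal: Alpha crew→West site (26 hours), Tango crew→Ridge site (12 hours), Kilo crew→East site (13 hours), Hotel crew→North site (15 hours) — total 26+12+13+15 = 66 hours.
Row-greedy (each crew in turn takes its cheapest remaining site) gives 73 hours, worse by 7.
Next-best assignment: Alpha crew→Ridge site, Tango crew→West site, Kilo crew→East site, Hotel crew→North site = 68 hours.
Every other assignment is strictly worse.

Minimum total: 66 hours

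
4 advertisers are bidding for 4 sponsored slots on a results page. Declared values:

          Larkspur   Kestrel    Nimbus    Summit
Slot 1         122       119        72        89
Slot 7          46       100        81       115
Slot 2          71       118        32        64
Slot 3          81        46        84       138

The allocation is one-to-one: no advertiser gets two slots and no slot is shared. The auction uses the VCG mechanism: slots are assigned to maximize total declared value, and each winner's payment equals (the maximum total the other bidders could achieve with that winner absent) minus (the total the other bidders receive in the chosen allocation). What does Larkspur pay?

Efficient allocation: Larkspur→Slot 1 ($122), Kestrel→Slot 2 ($118), Nimbus→Slot 7 ($81), Summit→Slot 3 ($138); total welfare W = $459.
Larkspur receives Slot 1 at value $122, so the others get W − 122 = $337.
Without Larkspur: best allocation of the remaining 3 bidders over all 4 slots is Kestrel→Slot 1 ($119), Nimbus→Slot 7 ($81), Summit→Slot 3 ($138), total $338.
VCG payment = (others' best without Larkspur) − (others' welfare with Larkspur) = 338 − 337 = $1.

Larkspur pays $1.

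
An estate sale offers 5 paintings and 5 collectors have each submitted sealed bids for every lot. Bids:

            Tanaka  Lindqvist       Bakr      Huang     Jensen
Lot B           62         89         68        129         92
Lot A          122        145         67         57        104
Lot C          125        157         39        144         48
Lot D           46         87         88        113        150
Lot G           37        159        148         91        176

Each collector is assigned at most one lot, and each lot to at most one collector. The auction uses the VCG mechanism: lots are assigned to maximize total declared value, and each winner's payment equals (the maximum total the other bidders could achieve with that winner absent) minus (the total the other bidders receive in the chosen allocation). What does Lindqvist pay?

Efficient allocation: Tanaka→Lot A ($122), Lindqvist→Lot C ($157), Bakr→Lot G ($148), Huang→Lot B ($129), Jensen→Lot D ($150); total welfare W = $706.
Lindqvist receives Lot C at value $157, so the others get W − 157 = $549.
Without Lindqvist: best allocation of the remaining 4 bidders over all 5 lots is Tanaka→Lot A ($122), Bakr→Lot G ($148), Huang→Lot C ($144), Jensen→Lot D ($150), total $564.
VCG payment = (others' best without Lindqvist) − (others' welfare with Lindqvist) = 564 − 549 = $15.

Lindqvist pays $15.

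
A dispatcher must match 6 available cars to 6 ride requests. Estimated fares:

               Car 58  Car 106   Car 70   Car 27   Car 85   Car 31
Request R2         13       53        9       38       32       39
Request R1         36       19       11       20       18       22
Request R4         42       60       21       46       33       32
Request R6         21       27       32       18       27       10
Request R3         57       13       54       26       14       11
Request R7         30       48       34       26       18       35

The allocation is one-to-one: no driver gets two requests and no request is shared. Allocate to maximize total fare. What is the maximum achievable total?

Optimal: Car 58→Request R1 ($36), Car 106→Request R2 ($53), Car 70→Request R3 ($54), Car 27→Request R4 ($46), Car 85→Request R6 ($27), Car 31→Request R7 ($35) — total 36+53+54+46+27+35 = $251.
Row-greedy (each driver in turn takes its best remaining request) gives $238, worse by 13.
Next-best assignment: Car 58→Request R1, Car 106→Request R4, Car 70→Request R3, Car 27→Request R2, Car 85→Request R6, Car 31→Request R7 = $250.

Maximum total: $251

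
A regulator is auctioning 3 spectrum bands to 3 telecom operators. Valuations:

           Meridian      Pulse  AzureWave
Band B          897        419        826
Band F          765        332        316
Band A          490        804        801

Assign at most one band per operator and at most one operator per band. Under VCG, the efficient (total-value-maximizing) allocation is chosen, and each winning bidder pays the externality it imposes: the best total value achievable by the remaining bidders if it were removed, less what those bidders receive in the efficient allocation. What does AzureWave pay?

AzureWave pays $132M.

Efficient allocation: Meridian→Band F ($765M), Pulse→Band A ($804M), AzureWave→Band B ($826M); total welfare W = $2395M.
AzureWave receives Band B at value $826M, so the others get W − 826 = $1569M.
Without AzureWave: best allocation of the remaining 2 bidders over all 3 bands is Meridian→Band B ($897M), Pulse→Band A ($804M), total $1701M.
VCG payment = (others' best without AzureWave) − (others' welfare with AzureWave) = 1701 − 1569 = $132M.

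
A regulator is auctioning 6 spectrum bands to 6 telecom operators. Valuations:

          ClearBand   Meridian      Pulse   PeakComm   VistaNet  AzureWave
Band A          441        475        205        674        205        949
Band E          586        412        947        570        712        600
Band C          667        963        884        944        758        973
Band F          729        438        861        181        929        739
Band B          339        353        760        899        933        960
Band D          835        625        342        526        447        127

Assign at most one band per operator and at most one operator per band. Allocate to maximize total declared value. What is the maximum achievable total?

Maximum total: $5522M

Optimal: ClearBand→Band D ($835M), Meridian→Band C ($963M), Pulse→Band E ($947M), PeakComm→Band B ($899M), VistaNet→Band F ($929M), AzureWave→Band A ($949M) — total 835+963+947+899+929+949 = $5522M.
Max-entry greedy (repeatedly take the single best remaining cell) gives $4800M, worse by 722.
Next-best assignment: ClearBand→Band D, Meridian→Band C, Pulse→Band E, PeakComm→Band A, VistaNet→Band F, AzureWave→Band B = $5308M.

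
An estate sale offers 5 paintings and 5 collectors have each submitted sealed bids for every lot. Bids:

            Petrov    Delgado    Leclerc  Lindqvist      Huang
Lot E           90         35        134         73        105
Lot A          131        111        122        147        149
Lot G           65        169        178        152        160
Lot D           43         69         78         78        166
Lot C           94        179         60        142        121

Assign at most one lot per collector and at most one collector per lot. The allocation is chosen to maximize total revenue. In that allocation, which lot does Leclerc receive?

Optimal: Petrov→Lot A ($131), Delgado→Lot C ($179), Leclerc→Lot E ($134), Lindqvist→Lot G ($152), Huang→Lot D ($166) — total 131+179+134+152+166 = $762.
Row-greedy (each collector in turn takes its best remaining lot) gives $671, worse by 91.
Swapping Lindqvist↔Leclerc (Lindqvist→Lot E $73, Leclerc→Lot G $178) loses 35.
Leclerc's own top lot is Lot G ($178), but forcing Leclerc→Lot G and reassigning the rest optimally gives only $760 — worse by 2.

Leclerc receives Lot E.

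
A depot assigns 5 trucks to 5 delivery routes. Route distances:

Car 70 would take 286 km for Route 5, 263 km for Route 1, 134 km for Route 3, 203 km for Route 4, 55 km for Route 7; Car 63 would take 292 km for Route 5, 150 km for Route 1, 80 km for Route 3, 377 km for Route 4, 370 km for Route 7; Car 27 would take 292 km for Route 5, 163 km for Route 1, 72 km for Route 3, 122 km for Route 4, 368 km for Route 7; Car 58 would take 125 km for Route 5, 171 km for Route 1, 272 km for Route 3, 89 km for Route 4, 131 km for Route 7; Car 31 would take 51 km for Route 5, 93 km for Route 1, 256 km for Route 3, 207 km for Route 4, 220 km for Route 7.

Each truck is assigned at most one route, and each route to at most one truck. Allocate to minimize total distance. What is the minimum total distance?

Minimum total: 417 km

This is a one-to-one assignment (minimum-cost bipartite matching).
Optimal: Car 70→Route 7 (55 km), Car 63→Route 1 (150 km), Car 27→Route 3 (72 km), Car 58→Route 4 (89 km), Car 31→Route 5 (51 km) — total 55+150+72+89+51 = 417 km.
Row-greedy (each truck in turn takes its cheapest remaining route) gives 475 km, worse by 58.
Next-best assignment: Car 70→Route 7, Car 63→Route 3, Car 27→Route 1, Car 58→Route 4, Car 31→Route 5 = 438 km.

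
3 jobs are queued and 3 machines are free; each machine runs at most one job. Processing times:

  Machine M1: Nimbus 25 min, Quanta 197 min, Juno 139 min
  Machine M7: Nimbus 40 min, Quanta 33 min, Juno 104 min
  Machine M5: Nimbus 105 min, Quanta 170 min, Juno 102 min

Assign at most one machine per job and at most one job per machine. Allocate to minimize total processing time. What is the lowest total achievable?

Min total: 160 min

Optimal: Nimbus→Machine M1 (25 min), Quanta→Machine M7 (33 min), Juno→Machine M5 (102 min) — total 25+33+102 = 160 min.
Swapping Juno↔Quanta (Juno→Machine M7 104 min, Quanta→Machine M5 170 min) adds 139.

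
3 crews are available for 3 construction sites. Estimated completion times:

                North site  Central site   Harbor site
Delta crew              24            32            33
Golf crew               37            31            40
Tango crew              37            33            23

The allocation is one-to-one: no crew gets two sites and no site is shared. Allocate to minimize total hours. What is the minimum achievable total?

This is the linear assignment problem.
Optimal: Delta crew→North site (24 hours), Golf crew→Central site (31 hours), Tango crew→Harbor site (23 hours) — total 24+31+23 = 78 hours.
Next-best assignment: Delta crew→Central site, Golf crew→North site, Tango crew→Harbor site = 92 hours.

Min total: 78 hours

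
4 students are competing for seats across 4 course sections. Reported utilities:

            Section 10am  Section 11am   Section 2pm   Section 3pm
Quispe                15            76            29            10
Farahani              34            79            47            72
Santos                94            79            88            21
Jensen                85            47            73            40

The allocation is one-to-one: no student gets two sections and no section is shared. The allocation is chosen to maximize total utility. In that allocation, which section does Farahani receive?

Farahani receives Section 3pm.

Treat this as an assignment problem: match each student to one section.
Optimal: Quispe→Section 11am (76 points), Farahani→Section 3pm (72 points), Santos→Section 2pm (88 points), Jensen→Section 10am (85 points) — total 76+72+88+85 = 321 points.
Column-greedy (each section in turn goes to its best remaining student) gives 256 points, worse by 65.
Checked against all permutations: 321 points is optimal.
Farahani's own top section is Section 11am (79 points), but forcing Farahani→Section 11am and reassigning the rest optimally gives only 262 points — worse by 59.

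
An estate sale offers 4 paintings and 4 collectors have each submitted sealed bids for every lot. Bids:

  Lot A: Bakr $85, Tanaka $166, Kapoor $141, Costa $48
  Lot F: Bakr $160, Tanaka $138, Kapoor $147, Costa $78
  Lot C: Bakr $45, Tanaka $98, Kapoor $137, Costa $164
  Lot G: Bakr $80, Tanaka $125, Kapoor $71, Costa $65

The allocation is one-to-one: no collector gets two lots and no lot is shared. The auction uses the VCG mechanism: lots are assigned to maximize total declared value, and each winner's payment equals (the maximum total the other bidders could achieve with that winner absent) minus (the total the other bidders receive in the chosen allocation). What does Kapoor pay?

Efficient allocation: Bakr→Lot F ($160), Tanaka→Lot G ($125), Kapoor→Lot A ($141), Costa→Lot C ($164); total welfare W = $590.
Kapoor receives Lot A at value $141, so the others get W − 141 = $449.
Without Kapoor: best allocation of the remaining 3 bidders over all 4 lots is Bakr→Lot F ($160), Tanaka→Lot A ($166), Costa→Lot C ($164), total $490.
VCG payment = (others' best without Kapoor) − (others' welfare with Kapoor) = 490 − 449 = $41.

Kapoor pays $41.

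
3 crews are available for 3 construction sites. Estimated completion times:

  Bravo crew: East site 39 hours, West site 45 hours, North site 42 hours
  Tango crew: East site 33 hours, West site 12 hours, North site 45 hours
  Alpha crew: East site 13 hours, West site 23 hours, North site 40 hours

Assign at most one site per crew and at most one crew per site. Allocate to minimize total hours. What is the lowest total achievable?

Optimal: Bravo crew→North site (42 hours), Tango crew→West site (12 hours), Alpha crew→East site (13 hours) — total 42+12+13 = 67 hours.
Row-greedy (each crew in turn takes its cheapest remaining site) gives 91 hours, worse by 24.
Swapping Bravo crew↔Alpha crew (Bravo crew→East site 39 hours, Alpha crew→North site 40 hours) adds 24.
No other one-to-one assignment undercuts 67 hours.

Minimum total: 67 hours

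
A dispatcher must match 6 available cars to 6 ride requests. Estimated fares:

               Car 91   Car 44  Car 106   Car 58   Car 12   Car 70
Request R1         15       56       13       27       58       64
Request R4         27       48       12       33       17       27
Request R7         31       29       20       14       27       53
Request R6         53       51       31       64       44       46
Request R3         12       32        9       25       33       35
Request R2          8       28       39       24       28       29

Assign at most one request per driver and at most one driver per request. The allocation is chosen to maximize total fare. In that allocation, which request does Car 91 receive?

This is the linear assignment problem.
Optimal: Car 91→Request R7 ($31), Car 44→Request R4 ($48), Car 106→Request R2 ($39), Car 58→Request R6 ($64), Car 12→Request R3 ($33), Car 70→Request R1 ($64) — total 31+48+39+64+33+64 = $279.
Next-best assignment: Car 91→Request R6, Car 44→Request R4, Car 106→Request R2, Car 58→Request R3, Car 12→Request R1, Car 70→Request R7 = $276.
Swapping Car 70↔Car 91 (Car 70→Request R7 $53, Car 91→Request R1 $15) loses 27.
Checked against all permutations: $279 is optimal.
Car 91's own top request is Request R6 ($53), but forcing Car 91→Request R6 and reassigning the rest optimally gives only $276 — worse by 3.

Car 91 receives Request R7.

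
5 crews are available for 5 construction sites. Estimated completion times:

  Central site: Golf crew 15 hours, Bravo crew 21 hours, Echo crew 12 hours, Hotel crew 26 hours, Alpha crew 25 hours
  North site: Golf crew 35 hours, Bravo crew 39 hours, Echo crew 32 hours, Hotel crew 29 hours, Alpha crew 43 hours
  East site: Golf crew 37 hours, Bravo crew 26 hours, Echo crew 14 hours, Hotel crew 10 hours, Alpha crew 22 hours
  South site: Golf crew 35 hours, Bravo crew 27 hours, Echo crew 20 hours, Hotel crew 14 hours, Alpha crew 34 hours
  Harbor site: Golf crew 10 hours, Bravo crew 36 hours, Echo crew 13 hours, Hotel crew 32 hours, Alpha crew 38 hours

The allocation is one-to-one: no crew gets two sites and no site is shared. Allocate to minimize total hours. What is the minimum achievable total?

Min total: 97 hours

This is the linear assignment problem.
Optimal: Golf crew→Harbor site (10 hours), Bravo crew→North site (39 hours), Echo crew→Central site (12 hours), Hotel crew→South site (14 hours), Alpha crew→East site (22 hours) — total 10+39+12+14+22 = 97 hours.
Min-entry greedy (repeatedly take the single cheapest remaining cell) gives 102 hours, worse by 5.
Swapping Hotel crew↔Bravo crew (Hotel crew→North site 29 hours, Bravo crew→South site 27 hours) adds 3.
Checked against all permutations: 97 hours is optimal.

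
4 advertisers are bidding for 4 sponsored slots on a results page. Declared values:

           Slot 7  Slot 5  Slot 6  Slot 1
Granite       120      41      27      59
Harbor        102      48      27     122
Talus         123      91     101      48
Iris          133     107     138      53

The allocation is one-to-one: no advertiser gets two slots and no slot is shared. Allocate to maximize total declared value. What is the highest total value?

Treat this as an assignment problem: match each advertiser to one slot.
Optimal: Granite→Slot 7 ($120), Harbor→Slot 1 ($122), Talus→Slot 5 ($91), Iris→Slot 6 ($138) — total 120+122+91+138 = $471.
Row-greedy (each advertiser in turn takes its best remaining slot) gives $450, worse by 21.
No other one-to-one assignment exceeds $471.

Maximum total: $471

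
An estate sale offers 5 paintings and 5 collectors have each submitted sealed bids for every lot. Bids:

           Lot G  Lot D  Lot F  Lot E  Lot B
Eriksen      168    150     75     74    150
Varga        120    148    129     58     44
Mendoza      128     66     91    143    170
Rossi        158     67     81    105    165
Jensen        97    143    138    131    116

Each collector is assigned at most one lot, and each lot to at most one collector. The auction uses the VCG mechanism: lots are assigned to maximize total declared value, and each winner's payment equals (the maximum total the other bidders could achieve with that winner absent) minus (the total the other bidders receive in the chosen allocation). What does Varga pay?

Varga pays $5.

Efficient allocation: Eriksen→Lot G ($168), Varga→Lot D ($148), Mendoza→Lot E ($143), Rossi→Lot B ($165), Jensen→Lot F ($138); total welfare W = $762.
Varga receives Lot D at value $148, so the others get W − 148 = $614.
Without Varga: best allocation of the remaining 4 bidders over all 5 lots is Eriksen→Lot G ($168), Mendoza→Lot E ($143), Rossi→Lot B ($165), Jensen→Lot D ($143), total $619.
VCG payment = (others' best without Varga) − (others' welfare with Varga) = 619 − 614 = $5.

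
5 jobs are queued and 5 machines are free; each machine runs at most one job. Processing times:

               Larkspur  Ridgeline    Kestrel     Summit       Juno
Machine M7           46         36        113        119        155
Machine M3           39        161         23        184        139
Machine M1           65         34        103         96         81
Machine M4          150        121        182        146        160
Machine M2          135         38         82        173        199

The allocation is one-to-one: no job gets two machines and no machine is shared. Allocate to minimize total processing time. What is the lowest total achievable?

This is a one-to-one assignment (minimum-cost bipartite matching).
Optimal: Larkspur→Machine M7 (46 min), Ridgeline→Machine M2 (38 min), Kestrel→Machine M3 (23 min), Summit→Machine M4 (146 min), Juno→Machine M1 (81 min) — total 46+38+23+146+81 = 334 min.
Min-entry greedy (repeatedly take the single cheapest remaining cell) gives 448 min, worse by 114.
Next-best assignment: Larkspur→Machine M7, Ridgeline→Machine M2, Kestrel→Machine M3, Summit→Machine M1, Juno→Machine M4 = 363 min.
Checked against all permutations: 334 min is optimal.

Min total: 334 min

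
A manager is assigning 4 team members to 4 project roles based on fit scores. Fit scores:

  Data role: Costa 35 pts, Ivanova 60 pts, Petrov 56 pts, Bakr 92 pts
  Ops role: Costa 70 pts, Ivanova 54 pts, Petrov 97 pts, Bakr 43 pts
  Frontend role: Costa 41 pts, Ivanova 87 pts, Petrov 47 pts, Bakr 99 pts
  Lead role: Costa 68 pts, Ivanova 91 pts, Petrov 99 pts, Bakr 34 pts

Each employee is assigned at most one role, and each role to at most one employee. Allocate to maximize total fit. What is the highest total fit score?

Max total: 348 pts

Optimal: Costa→Ops role (70 pts), Ivanova→Frontend role (87 pts), Petrov→Lead role (99 pts), Bakr→Data role (92 pts) — total 70+87+99+92 = 348 pts.
Row-greedy (each employee in turn takes its best remaining role) gives 316 pts, worse by 32.
Swapping Ivanova↔Costa (Ivanova→Ops role 54 pts, Costa→Frontend role 41 pts) loses 62.
Checked against all permutations: 348 pts is optimal.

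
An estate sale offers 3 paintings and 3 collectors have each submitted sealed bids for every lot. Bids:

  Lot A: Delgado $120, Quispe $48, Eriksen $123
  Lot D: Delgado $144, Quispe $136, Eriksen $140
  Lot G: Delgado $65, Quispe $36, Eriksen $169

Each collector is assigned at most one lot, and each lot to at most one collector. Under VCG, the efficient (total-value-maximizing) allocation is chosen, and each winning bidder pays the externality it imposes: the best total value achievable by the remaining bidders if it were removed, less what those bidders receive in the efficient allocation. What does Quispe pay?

Efficient allocation: Delgado→Lot A ($120), Quispe→Lot D ($136), Eriksen→Lot G ($169); total welfare W = $425.
Quispe receives Lot D at value $136, so the others get W − 136 = $289.
Without Quispe: best allocation of the remaining 2 bidders over all 3 lots is Delgado→Lot D ($144), Eriksen→Lot G ($169), total $313.
VCG payment = (others' best without Quispe) − (others' welfare with Quispe) = 313 − 289 = $24.

Quispe pays $24.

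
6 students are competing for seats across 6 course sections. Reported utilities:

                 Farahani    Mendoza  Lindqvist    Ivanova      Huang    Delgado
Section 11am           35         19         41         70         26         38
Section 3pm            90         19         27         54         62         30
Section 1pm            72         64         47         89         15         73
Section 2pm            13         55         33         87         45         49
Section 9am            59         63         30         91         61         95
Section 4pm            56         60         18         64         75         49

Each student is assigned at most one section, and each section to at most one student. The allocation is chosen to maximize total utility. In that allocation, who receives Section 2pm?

Optimal: Farahani→Section 3pm (90 points), Mendoza→Section 1pm (64 points), Lindqvist→Section 11am (41 points), Ivanova→Section 2pm (87 points), Huang→Section 4pm (75 points), Delgado→Section 9am (95 points) — total 90+64+41+87+75+95 = 452 points.
Column-greedy (each section in turn goes to its best remaining student) gives 367 points, worse by 85.
Swapping Lindqvist↔Farahani (Lindqvist→Section 3pm 27 points, Farahani→Section 11am 35 points) loses 69.
Ivanova's own top section is Section 9am (91 points), but forcing Ivanova→Section 9am and reassigning the rest optimally gives only 425 points — worse by 27.

Ivanova receives Section 2pm.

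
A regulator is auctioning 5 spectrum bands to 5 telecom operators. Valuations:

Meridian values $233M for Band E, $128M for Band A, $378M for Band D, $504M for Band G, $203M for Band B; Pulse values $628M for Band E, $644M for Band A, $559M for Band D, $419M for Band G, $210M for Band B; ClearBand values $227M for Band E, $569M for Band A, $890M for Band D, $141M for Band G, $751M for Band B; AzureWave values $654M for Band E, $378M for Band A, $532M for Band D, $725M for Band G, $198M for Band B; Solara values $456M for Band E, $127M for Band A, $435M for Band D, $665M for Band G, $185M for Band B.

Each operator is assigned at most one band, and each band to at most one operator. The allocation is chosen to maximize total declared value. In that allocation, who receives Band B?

Optimal: Meridian→Band D ($378M), Pulse→Band A ($644M), ClearBand→Band B ($751M), AzureWave→Band E ($654M), Solara→Band G ($665M) — total 378+644+751+654+665 = $3092M.
Row-greedy (each operator in turn takes its best remaining band) gives $2877M, worse by 215.
Swapping Meridian↔Solara (Meridian→Band G $504M, Solara→Band D $435M) loses 104.
Every other assignment is strictly worse.
ClearBand's own top band is Band D ($890M), but forcing ClearBand→Band D and reassigning the rest optimally gives only $3056M — worse by 36.

ClearBand receives Band B.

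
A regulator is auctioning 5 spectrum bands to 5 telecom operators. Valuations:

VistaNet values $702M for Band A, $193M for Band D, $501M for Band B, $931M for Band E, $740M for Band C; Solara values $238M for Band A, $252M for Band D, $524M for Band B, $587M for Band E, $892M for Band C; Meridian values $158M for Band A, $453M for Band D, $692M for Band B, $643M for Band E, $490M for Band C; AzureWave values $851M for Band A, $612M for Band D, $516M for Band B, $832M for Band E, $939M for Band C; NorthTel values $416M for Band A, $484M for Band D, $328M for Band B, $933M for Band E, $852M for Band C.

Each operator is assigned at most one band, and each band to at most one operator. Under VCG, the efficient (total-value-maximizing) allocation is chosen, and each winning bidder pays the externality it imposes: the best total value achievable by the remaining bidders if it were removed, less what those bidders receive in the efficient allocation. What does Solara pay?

Efficient allocation: VistaNet→Band E ($931M), Solara→Band C ($892M), Meridian→Band B ($692M), AzureWave→Band A ($851M), NorthTel→Band D ($484M); total welfare W = $3850M.
Solara receives Band C at value $892M, so the others get W − 892 = $2958M.
Without Solara: best allocation of the remaining 4 bidders over all 5 bands is VistaNet→Band E ($931M), Meridian→Band B ($692M), AzureWave→Band A ($851M), NorthTel→Band C ($852M), total $3326M.
VCG payment = (others' best without Solara) − (others' welfare with Solara) = 3326 − 2958 = $368M.

Solara pays $368M.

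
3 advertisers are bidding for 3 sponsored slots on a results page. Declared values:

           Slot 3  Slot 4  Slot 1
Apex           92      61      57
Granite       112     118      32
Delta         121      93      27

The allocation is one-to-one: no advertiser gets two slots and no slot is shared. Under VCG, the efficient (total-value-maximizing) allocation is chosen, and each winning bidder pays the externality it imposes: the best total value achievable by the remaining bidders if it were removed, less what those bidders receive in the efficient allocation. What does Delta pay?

Efficient allocation: Apex→Slot 1 ($57), Granite→Slot 4 ($118), Delta→Slot 3 ($121); total welfare W = $296.
Delta receives Slot 3 at value $121, so the others get W − 121 = $175.
Without Delta: best allocation of the remaining 2 bidders over all 3 slots is Apex→Slot 3 ($92), Granite→Slot 4 ($118), total $210.
VCG payment = (others' best without Delta) − (others' welfare with Delta) = 210 − 175 = $35.

Delta pays $35.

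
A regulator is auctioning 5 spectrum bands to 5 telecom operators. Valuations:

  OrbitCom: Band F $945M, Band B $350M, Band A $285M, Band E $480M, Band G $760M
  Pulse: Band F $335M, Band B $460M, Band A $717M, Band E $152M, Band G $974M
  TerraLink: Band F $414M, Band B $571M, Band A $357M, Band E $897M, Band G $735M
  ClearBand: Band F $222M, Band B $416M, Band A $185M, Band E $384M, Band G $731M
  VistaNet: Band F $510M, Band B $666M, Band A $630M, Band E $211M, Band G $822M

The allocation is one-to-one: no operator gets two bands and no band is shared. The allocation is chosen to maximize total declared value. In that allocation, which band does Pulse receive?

Pulse receives Band A.

This is the linear assignment problem.
Optimal: OrbitCom→Band F ($945M), Pulse→Band A ($717M), TerraLink→Band E ($897M), ClearBand→Band G ($731M), VistaNet→Band B ($666M) — total 945+717+897+731+666 = $3956M.
Row-greedy (each operator in turn takes its best remaining band) gives $3862M, worse by 94.
Next-best assignment: OrbitCom→Band F, Pulse→Band G, TerraLink→Band E, ClearBand→Band B, VistaNet→Band A = $3862M.
Checked against all permutations: $3956M is optimal.
Pulse's own top band is Band G ($974M), but forcing Pulse→Band G and reassigning the rest optimally gives only $3862M — worse by 94.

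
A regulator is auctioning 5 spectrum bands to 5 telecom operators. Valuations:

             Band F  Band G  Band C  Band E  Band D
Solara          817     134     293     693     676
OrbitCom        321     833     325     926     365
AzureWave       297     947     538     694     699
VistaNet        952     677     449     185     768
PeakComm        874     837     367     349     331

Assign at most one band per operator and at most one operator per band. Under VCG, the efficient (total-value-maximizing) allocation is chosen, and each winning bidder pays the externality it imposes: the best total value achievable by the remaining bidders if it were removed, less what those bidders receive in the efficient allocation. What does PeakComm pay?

Efficient allocation: Solara→Band D ($676M), OrbitCom→Band E ($926M), AzureWave→Band C ($538M), VistaNet→Band F ($952M), PeakComm→Band G ($837M); total welfare W = $3929M.
PeakComm receives Band G at value $837M, so the others get W − 837 = $3092M.
Without PeakComm: best allocation of the remaining 4 bidders over all 5 bands is Solara→Band D ($676M), OrbitCom→Band E ($926M), AzureWave→Band G ($947M), VistaNet→Band F ($952M), total $3501M.
VCG payment = (others' best without PeakComm) − (others' welfare with PeakComm) = 3501 − 3092 = $409M.

PeakComm pays $409M.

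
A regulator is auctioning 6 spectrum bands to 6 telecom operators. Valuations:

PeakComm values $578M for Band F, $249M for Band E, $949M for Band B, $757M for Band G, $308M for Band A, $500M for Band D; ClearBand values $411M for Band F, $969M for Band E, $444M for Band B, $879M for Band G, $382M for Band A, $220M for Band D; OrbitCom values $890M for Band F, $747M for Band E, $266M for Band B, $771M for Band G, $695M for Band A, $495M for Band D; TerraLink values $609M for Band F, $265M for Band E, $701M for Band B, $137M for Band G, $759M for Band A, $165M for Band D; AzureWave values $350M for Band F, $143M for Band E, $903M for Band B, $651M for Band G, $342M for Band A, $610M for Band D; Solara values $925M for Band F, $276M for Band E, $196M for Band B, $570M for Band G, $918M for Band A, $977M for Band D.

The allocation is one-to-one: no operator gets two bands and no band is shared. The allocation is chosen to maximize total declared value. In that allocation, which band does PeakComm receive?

PeakComm receives Band G.

Optimal: PeakComm→Band G ($757M), ClearBand→Band E ($969M), OrbitCom→Band F ($890M), TerraLink→Band A ($759M), AzureWave→Band B ($903M), Solara→Band D ($977M) — total 757+969+890+759+903+977 = $5255M.
Column-greedy (each band in turn goes to its best remaining operator) gives $4983M, worse by 272.
Next-best assignment: PeakComm→Band B, ClearBand→Band E, OrbitCom→Band F, TerraLink→Band A, AzureWave→Band G, Solara→Band D = $5195M.
No other one-to-one assignment exceeds $5255M.
PeakComm's own top band is Band B ($949M), but forcing PeakComm→Band B and reassigning the rest optimally gives only $5195M — worse by 60.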